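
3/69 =1/23 =0.04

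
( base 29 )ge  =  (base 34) e2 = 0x1DE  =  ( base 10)478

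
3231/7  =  461 + 4/7  =  461.57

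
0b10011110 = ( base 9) 185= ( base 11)134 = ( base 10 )158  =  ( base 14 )b4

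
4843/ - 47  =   - 4843/47 = -103.04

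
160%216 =160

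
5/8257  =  5/8257 = 0.00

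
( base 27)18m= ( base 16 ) 3C7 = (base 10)967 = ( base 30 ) 127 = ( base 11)7AA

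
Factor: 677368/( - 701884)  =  -746/773=- 2^1*373^1*773^(-1) 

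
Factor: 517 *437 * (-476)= - 107542204 = - 2^2*7^1* 11^1 *17^1 * 19^1*23^1*47^1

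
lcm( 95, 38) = 190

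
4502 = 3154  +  1348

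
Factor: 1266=2^1*3^1*211^1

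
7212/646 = 3606/323 = 11.16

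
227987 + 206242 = 434229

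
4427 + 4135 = 8562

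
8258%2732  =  62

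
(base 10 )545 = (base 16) 221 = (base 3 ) 202012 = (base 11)456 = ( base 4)20201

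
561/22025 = 561/22025 = 0.03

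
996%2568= 996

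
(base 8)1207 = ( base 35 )IH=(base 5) 10042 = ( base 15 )2D2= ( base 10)647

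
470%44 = 30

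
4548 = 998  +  3550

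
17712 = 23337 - 5625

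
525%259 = 7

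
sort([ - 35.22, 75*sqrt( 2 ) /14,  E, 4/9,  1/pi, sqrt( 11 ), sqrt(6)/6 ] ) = [-35.22,1/pi, sqrt(6)/6 , 4/9,  E,  sqrt(  11), 75*sqrt (2)/14] 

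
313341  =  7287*43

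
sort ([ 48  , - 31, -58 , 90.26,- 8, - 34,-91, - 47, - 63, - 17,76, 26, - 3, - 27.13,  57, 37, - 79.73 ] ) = [ - 91, - 79.73  , -63, - 58, - 47, - 34, - 31, - 27.13,  -  17 ,-8,-3, 26, 37,48, 57,  76,  90.26]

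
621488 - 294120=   327368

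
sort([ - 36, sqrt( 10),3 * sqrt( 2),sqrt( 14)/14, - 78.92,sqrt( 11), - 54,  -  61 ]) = [- 78.92,  -  61, - 54, - 36,  sqrt( 14 )/14,  sqrt(10 ), sqrt(11) , 3 * sqrt( 2) ] 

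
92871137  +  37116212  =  129987349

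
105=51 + 54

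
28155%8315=3210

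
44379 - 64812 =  - 20433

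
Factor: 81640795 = 5^1*461^1 * 35419^1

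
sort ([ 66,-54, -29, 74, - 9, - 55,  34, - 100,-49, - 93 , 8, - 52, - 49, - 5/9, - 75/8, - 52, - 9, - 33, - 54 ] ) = [-100, - 93, - 55, - 54, - 54, - 52, - 52,-49 , - 49, - 33, - 29, -75/8, - 9,-9,- 5/9, 8, 34,66 , 74] 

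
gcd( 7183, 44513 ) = 1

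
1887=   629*3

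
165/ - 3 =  - 55/1 = - 55.00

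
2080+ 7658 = 9738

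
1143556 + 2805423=3948979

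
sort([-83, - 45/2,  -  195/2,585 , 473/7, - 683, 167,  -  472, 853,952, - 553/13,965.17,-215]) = [ - 683, - 472, - 215, -195/2,-83,-553/13,-45/2, 473/7,167, 585,853,952, 965.17]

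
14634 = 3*4878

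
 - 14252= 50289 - 64541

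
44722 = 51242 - 6520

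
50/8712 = 25/4356 = 0.01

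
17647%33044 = 17647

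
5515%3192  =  2323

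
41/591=41/591  =  0.07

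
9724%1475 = 874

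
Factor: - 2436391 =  - 227^1*10733^1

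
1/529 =1/529 = 0.00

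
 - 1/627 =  - 1 +626/627=-  0.00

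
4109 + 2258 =6367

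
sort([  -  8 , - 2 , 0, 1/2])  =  [ - 8, - 2, 0,1/2 ]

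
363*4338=1574694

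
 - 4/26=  - 1+11/13= - 0.15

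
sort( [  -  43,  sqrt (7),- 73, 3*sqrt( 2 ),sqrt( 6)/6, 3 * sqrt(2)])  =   [ - 73,-43, sqrt(6) /6, sqrt( 7),3 * sqrt( 2), 3* sqrt (2)] 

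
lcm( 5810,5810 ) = 5810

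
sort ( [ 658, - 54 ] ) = [-54,658 ] 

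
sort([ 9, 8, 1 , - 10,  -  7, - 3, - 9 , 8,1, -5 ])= [ - 10, - 9, - 7 , - 5, - 3, 1, 1, 8,8,9]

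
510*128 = 65280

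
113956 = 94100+19856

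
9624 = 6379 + 3245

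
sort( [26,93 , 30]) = [26,30, 93]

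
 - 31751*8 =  - 254008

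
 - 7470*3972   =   - 29670840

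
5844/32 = 1461/8 = 182.62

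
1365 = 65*21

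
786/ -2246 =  - 393/1123 = -0.35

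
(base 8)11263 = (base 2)1001010110011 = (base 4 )1022303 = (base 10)4787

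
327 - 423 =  - 96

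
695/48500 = 139/9700 = 0.01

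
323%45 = 8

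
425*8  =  3400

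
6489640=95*68312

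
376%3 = 1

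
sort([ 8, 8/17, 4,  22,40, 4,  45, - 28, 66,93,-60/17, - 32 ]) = [ - 32, - 28,- 60/17,8/17,  4,  4, 8 , 22, 40,45, 66,93] 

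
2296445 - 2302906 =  - 6461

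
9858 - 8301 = 1557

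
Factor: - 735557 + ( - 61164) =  - 796721 = - 37^1*61^1*353^1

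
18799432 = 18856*997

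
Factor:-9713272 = -2^3*1214159^1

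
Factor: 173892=2^2*3^1* 43^1*337^1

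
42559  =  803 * 53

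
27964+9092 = 37056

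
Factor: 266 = 2^1*7^1*19^1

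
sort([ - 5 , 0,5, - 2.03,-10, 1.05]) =[ - 10, - 5, - 2.03, 0,  1.05, 5] 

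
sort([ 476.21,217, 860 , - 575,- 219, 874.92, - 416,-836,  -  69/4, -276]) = [  -  836 , - 575, - 416, - 276, - 219, - 69/4,217, 476.21, 860, 874.92]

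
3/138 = 1/46 = 0.02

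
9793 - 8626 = 1167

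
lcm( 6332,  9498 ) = 18996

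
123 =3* 41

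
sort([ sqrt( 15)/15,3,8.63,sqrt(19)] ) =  [ sqrt( 15) /15, 3,sqrt( 19),8.63 ]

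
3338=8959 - 5621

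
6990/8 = 873 + 3/4  =  873.75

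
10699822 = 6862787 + 3837035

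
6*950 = 5700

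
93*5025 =467325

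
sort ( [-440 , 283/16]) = [ - 440,  283/16] 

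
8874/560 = 4437/280 = 15.85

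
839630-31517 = 808113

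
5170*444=2295480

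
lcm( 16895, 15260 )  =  473060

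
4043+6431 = 10474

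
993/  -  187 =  - 6 + 129/187 = - 5.31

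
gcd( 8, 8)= 8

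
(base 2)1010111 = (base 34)2J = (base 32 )2n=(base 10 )87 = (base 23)3i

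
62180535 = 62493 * 995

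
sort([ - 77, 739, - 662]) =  [ - 662, - 77, 739 ]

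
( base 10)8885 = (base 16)22B5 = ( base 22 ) I7J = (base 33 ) 858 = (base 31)97j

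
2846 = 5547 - 2701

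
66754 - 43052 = 23702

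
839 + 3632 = 4471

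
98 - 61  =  37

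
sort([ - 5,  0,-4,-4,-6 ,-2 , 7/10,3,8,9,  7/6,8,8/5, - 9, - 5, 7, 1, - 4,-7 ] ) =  [-9,- 7,-6,-5, - 5, - 4,-4,-4, - 2,0 , 7/10, 1,7/6,8/5,3, 7,8,8, 9]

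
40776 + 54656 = 95432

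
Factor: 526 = 2^1*263^1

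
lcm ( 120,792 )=3960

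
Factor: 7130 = 2^1 * 5^1 * 23^1*31^1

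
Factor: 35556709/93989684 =2^( - 2 )*23^( - 1)*1021627^( - 1 )*35556709^1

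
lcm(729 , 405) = 3645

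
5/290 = 1/58=   0.02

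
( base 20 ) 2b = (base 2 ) 110011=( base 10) 51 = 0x33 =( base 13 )3C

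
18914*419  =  7924966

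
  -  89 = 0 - 89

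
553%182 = 7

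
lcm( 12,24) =24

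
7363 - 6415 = 948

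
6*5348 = 32088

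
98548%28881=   11905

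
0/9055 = 0 = 0.00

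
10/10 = 1=1.00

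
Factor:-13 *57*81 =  - 3^5*13^1*19^1  =  - 60021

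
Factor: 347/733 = 347^1 * 733^( - 1 ) 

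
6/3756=1/626 = 0.00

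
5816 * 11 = 63976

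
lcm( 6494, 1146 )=19482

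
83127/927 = 27709/309 = 89.67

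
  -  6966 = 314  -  7280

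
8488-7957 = 531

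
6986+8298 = 15284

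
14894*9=134046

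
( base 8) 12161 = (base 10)5233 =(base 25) 898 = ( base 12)3041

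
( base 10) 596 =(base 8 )1124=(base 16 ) 254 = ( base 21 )178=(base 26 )mo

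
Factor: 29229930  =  2^1*3^3* 5^1*73^1 * 1483^1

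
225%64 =33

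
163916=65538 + 98378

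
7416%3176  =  1064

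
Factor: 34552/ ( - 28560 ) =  - 617/510 = -  2^( - 1) * 3^( - 1 )*5^( - 1 )*17^(-1)*617^1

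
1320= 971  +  349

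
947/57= 16+35/57 = 16.61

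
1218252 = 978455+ 239797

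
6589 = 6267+322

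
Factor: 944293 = 7^1*277^1 *487^1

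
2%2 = 0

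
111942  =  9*12438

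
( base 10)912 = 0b1110010000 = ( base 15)40c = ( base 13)552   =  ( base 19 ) 2a0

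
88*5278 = 464464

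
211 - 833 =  - 622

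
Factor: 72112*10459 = 2^4 * 4507^1* 10459^1 = 754219408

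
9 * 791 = 7119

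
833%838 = 833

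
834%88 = 42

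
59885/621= 96 + 269/621 =96.43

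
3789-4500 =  - 711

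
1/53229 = 1/53229 = 0.00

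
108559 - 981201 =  - 872642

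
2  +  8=10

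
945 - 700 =245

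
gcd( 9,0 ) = 9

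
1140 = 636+504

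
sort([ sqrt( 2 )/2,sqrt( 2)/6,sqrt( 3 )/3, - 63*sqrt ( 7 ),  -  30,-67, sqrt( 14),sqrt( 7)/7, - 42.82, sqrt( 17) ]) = [ - 63*sqrt( 7), - 67, - 42.82,-30, sqrt(2)/6,sqrt (7 ) /7,sqrt( 3 ) /3,sqrt( 2)/2,sqrt (14), sqrt (17 )]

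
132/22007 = 132/22007 = 0.01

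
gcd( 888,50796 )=12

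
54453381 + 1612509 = 56065890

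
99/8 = 99/8 = 12.38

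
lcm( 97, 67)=6499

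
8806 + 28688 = 37494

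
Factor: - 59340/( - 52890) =46/41 = 2^1 * 23^1*41^ ( - 1 )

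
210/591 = 70/197 = 0.36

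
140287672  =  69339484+70948188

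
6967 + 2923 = 9890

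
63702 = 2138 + 61564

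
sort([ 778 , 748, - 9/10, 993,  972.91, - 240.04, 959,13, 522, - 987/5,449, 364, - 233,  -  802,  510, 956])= [  -  802, - 240.04, - 233 , - 987/5, - 9/10, 13 , 364, 449, 510,522, 748, 778, 956, 959,972.91, 993] 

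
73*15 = 1095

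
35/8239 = 5/1177 = 0.00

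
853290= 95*8982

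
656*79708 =52288448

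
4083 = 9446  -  5363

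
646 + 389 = 1035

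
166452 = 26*6402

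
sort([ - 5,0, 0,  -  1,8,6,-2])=[ - 5,-2, - 1, 0, 0,  6, 8 ]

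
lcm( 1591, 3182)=3182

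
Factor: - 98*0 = 0^1 = 0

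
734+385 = 1119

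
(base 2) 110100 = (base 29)1N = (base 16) 34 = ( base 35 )1H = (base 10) 52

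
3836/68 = 56 + 7/17 = 56.41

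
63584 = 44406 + 19178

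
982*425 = 417350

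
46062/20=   2303+1/10 = 2303.10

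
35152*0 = 0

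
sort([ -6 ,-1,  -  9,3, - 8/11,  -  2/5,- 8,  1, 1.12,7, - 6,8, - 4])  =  [ - 9, - 8, - 6,-6, - 4, - 1 , - 8/11 , - 2/5 , 1,  1.12,3,7,8]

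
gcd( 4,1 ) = 1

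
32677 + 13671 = 46348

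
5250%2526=198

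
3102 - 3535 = - 433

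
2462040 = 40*61551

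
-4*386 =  - 1544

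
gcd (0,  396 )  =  396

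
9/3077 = 9/3077 = 0.00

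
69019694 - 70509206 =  - 1489512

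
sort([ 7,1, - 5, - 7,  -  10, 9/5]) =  [ - 10,  -  7, - 5, 1,9/5,7 ]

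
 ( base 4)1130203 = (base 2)1011100100011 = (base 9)8111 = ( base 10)5923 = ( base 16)1723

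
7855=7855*1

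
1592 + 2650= 4242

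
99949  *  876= 87555324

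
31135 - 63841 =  - 32706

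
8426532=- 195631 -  - 8622163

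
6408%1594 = 32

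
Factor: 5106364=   2^2*19^1* 67189^1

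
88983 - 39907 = 49076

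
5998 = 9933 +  - 3935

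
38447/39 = 38447/39 = 985.82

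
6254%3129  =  3125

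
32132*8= 257056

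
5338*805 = 4297090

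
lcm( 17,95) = 1615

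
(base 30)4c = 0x84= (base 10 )132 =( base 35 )3R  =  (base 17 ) 7d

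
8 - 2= 6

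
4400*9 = 39600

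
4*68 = 272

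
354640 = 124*2860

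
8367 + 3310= 11677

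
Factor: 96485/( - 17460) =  - 2^(-2)*3^( - 2)*23^1 * 97^( - 1 )*839^1 = - 19297/3492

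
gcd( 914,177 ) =1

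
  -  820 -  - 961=141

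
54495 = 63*865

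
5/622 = 5/622= 0.01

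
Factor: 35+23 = 2^1 * 29^1 = 58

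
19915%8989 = 1937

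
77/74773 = 77/74773 = 0.00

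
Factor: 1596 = 2^2*3^1*7^1*19^1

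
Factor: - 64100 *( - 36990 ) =2^3*3^3 *5^3*137^1* 641^1  =  2371059000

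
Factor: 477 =3^2 * 53^1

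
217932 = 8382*26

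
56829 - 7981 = 48848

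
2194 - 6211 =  - 4017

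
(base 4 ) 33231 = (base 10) 1005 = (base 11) 834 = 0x3ED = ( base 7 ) 2634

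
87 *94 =8178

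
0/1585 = 0 = 0.00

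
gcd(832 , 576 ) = 64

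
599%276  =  47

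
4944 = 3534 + 1410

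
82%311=82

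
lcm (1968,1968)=1968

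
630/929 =630/929 =0.68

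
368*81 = 29808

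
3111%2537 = 574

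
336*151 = 50736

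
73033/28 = 73033/28 = 2608.32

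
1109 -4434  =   - 3325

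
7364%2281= 521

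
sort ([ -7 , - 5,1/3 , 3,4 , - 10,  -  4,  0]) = [ - 10, - 7, - 5,-4, 0, 1/3, 3,  4]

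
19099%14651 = 4448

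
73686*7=515802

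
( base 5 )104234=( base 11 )2859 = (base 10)3694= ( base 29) 4BB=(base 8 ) 7156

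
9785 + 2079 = 11864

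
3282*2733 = 8969706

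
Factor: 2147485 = 5^1*429497^1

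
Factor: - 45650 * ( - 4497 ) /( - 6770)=-20528805/677 = - 3^1*5^1*11^1*83^1*677^( - 1) *1499^1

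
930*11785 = 10960050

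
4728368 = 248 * 19066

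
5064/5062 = 1 + 1/2531=1.00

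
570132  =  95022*6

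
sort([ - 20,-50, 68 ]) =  [-50,-20,68]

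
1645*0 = 0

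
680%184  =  128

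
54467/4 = 13616  +  3/4 = 13616.75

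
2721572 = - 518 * ( - 5254 )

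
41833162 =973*42994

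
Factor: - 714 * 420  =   - 299880 = - 2^3*3^2*5^1*7^2*17^1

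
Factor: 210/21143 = 2^1*3^1*5^1*7^1*21143^(-1 ) 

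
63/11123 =9/1589 =0.01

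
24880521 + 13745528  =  38626049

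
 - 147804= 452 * (- 327) 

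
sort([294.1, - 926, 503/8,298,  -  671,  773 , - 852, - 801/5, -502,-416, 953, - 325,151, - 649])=[ - 926,-852,-671, - 649, - 502, - 416,-325, - 801/5, 503/8,151,  294.1, 298,773  ,  953 ]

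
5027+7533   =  12560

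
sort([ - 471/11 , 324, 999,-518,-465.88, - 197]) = [ - 518, - 465.88, - 197  , - 471/11, 324, 999 ]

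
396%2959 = 396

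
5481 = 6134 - 653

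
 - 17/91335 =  - 17/91335 =- 0.00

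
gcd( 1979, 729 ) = 1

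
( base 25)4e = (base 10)114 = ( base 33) 3f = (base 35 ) 39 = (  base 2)1110010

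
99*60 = 5940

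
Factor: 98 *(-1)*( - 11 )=1078  =  2^1*7^2*11^1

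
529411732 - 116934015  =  412477717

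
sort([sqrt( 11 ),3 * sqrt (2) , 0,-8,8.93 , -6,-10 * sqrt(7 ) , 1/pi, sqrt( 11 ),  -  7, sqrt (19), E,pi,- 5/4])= [ - 10*sqrt( 7)  , -8, -7 , - 6,-5/4,  0, 1/pi,E, pi , sqrt( 11) , sqrt( 11),3*sqrt( 2) , sqrt( 19),8.93]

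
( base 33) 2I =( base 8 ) 124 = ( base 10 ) 84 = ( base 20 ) 44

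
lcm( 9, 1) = 9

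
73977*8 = 591816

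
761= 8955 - 8194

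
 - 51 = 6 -57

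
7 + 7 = 14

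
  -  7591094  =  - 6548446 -1042648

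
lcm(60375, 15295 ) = 1147125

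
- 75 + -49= - 124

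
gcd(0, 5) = 5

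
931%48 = 19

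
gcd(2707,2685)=1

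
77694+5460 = 83154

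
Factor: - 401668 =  - 2^2*100417^1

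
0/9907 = 0 = 0.00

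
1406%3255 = 1406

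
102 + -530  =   - 428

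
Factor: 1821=3^1*607^1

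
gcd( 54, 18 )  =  18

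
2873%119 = 17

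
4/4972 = 1/1243= 0.00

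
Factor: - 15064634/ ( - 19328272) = 7532317/9664136 = 2^( - 3)*13^1*  579409^1*1208017^(  -  1)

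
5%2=1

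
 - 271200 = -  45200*6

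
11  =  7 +4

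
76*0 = 0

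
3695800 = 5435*680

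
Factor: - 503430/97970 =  - 3^1 * 101^( - 1)*173^1= - 519/101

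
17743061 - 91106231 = - 73363170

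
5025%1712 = 1601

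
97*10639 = 1031983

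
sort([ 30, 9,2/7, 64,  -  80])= [-80,  2/7, 9, 30,64] 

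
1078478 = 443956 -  - 634522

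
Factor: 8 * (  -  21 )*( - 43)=2^3*3^1 * 7^1*43^1 = 7224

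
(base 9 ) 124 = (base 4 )1213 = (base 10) 103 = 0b1100111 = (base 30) 3d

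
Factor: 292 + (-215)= 77=7^1*11^1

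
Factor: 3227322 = 2^1*3^1 * 7^1*43^1 * 1787^1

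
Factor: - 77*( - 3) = 3^1*7^1*11^1 = 231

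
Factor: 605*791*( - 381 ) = -182329455 =- 3^1*5^1*7^1 * 11^2*113^1*127^1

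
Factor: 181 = 181^1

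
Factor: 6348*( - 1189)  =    -  2^2*3^1*23^2*29^1*41^1 = - 7547772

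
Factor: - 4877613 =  - 3^2*13^1 * 47^1*887^1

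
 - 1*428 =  - 428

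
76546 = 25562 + 50984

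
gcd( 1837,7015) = 1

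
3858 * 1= 3858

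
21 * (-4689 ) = -98469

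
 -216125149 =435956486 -652081635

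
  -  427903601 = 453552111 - 881455712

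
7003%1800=1603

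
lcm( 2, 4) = 4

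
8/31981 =8/31981=0.00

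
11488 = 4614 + 6874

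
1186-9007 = -7821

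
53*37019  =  1962007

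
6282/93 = 67 + 17/31 = 67.55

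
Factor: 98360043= 3^1*32786681^1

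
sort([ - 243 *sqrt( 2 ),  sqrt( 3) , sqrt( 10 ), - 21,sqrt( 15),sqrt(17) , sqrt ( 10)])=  [ - 243*sqrt(2), - 21,sqrt( 3),  sqrt(10) , sqrt(10 ),sqrt( 15 ),sqrt(17)]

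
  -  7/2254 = -1 + 321/322 = - 0.00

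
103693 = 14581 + 89112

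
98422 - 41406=57016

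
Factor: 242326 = 2^1*7^1* 19^1*911^1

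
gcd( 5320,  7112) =56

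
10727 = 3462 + 7265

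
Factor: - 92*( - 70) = 2^3*5^1*7^1*23^1  =  6440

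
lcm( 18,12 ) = 36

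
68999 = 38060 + 30939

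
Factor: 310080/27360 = 2^1 * 3^( - 1) * 17^1 = 34/3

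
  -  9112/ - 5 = 9112/5 = 1822.40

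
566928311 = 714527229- 147598918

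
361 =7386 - 7025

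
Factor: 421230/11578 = 210615/5789 = 3^1*5^1*7^( - 1)*19^1*739^1*827^(-1)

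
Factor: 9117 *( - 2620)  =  -23886540 = -2^2*3^2* 5^1*131^1*1013^1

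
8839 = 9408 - 569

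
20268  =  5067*4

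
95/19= 5=5.00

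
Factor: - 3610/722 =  - 5^1  =  - 5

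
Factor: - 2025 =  - 3^4*5^2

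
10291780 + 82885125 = 93176905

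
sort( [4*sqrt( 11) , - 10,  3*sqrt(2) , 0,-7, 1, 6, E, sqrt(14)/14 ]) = [-10,  -  7, 0 , sqrt(14 )/14, 1, E, 3 * sqrt(2 ) , 6, 4*sqrt(11) ] 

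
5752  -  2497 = 3255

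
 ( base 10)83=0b1010011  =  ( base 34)2F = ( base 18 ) 4B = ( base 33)2h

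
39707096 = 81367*488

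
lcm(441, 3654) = 25578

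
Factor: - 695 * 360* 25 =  -6255000 = -2^3*3^2*5^4* 139^1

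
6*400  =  2400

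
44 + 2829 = 2873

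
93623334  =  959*97626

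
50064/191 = 50064/191 = 262.12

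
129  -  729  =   - 600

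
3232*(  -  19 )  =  -61408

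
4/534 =2/267 = 0.01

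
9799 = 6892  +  2907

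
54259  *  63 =3418317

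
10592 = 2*5296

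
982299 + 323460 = 1305759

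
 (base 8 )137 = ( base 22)47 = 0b1011111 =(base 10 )95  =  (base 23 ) 43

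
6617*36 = 238212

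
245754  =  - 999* ( - 246)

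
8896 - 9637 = - 741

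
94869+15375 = 110244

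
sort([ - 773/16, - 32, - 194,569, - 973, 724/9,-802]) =[ - 973, - 802, - 194, - 773/16 , - 32,724/9,569 ]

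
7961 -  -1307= 9268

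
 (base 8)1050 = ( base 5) 4202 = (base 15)26C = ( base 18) 1CC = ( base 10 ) 552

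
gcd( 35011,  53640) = 1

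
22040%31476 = 22040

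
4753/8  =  594+1/8=594.12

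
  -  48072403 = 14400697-62473100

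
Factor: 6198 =2^1*3^1 * 1033^1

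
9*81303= 731727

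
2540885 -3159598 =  - 618713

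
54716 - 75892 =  - 21176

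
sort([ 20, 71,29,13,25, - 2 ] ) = [ - 2,13,20,25, 29, 71]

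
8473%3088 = 2297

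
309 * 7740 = 2391660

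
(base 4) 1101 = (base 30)2L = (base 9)100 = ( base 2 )1010001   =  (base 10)81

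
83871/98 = 83871/98 = 855.83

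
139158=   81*1718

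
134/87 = 134/87=1.54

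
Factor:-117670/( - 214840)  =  2^ ( - 2)*7^1*41^1*131^( - 1) =287/524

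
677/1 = 677= 677.00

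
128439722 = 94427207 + 34012515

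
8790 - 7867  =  923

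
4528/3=1509 + 1/3=   1509.33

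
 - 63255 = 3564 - 66819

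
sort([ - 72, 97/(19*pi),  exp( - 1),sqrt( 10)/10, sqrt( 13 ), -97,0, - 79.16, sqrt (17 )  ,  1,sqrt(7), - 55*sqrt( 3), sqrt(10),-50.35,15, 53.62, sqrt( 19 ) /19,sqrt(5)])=[ - 97,  -  55*sqrt(3), - 79.16,-72,-50.35, 0, sqrt(19) /19, sqrt(10)/10, exp( - 1), 1, 97/( 19*pi), sqrt(5), sqrt( 7 ), sqrt(10),  sqrt( 13 ), sqrt( 17),15 , 53.62] 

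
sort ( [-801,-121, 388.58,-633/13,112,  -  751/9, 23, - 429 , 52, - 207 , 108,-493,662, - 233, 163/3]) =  [  -  801,  -  493,  -  429, - 233, - 207, - 121, - 751/9,-633/13, 23, 52, 163/3, 108 , 112, 388.58, 662] 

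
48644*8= 389152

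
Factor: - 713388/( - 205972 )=807/233 =3^1 * 233^( - 1) * 269^1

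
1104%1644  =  1104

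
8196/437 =8196/437 = 18.76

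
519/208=2+103/208 = 2.50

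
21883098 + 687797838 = 709680936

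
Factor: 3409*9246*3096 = 97584724944  =  2^4*3^3*7^1*23^1*43^1*67^1*487^1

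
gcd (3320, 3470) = 10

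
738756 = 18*41042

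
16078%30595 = 16078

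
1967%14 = 7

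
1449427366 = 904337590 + 545089776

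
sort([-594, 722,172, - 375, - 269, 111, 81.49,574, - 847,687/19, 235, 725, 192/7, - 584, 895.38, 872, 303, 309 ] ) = [ - 847, - 594, - 584, - 375, - 269, 192/7,687/19,81.49, 111, 172, 235, 303, 309,574,  722 , 725, 872,895.38 ] 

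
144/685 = 144/685 = 0.21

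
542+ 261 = 803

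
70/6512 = 35/3256= 0.01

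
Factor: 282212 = 2^2*7^1*10079^1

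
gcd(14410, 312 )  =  2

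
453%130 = 63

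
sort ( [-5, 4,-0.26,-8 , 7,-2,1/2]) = [-8, - 5, - 2,-0.26, 1/2, 4, 7 ]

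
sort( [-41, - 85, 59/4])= [ - 85, - 41, 59/4]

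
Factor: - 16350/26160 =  - 5/8 = - 2^( - 3 )*5^1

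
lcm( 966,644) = 1932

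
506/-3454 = -1 + 134/157 = - 0.15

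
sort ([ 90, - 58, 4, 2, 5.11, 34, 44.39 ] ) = [ - 58 , 2, 4, 5.11,34, 44.39, 90] 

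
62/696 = 31/348 =0.09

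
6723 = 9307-2584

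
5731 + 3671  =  9402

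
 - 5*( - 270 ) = 1350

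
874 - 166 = 708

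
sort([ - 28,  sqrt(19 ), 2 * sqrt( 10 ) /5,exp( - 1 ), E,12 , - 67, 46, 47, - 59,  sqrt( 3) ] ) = [-67,- 59, - 28 , exp(  -  1),  2 * sqrt (10 ) /5,  sqrt( 3), E, sqrt( 19),  12,46,47 ]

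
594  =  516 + 78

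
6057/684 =673/76 = 8.86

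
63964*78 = 4989192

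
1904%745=414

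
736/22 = 33 + 5/11= 33.45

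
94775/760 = 18955/152 = 124.70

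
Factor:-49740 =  - 2^2*3^1*5^1*829^1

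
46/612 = 23/306  =  0.08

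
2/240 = 1/120 = 0.01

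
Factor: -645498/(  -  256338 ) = 763/303 = 3^( -1)* 7^1*101^ (-1)*109^1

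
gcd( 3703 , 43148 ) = 161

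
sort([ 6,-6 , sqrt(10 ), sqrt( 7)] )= [-6,sqrt( 7 ), sqrt(10),  6]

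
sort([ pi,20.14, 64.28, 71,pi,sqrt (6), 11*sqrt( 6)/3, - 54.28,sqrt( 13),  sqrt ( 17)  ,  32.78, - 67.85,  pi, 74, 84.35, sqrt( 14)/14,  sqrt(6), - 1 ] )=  [ - 67.85, - 54.28,-1,sqrt( 14)/14,sqrt( 6), sqrt( 6 ), pi,  pi, pi, sqrt(13),  sqrt ( 17),11*sqrt(6) /3,  20.14,32.78,64.28,71,74,84.35 ] 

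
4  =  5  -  1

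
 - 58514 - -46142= - 12372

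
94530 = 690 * 137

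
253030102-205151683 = 47878419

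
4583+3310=7893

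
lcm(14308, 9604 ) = 701092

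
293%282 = 11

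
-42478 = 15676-58154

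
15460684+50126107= 65586791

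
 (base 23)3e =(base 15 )58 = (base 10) 83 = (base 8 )123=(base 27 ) 32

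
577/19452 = 577/19452 =0.03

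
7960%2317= 1009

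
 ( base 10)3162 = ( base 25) 51c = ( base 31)390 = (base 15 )e0c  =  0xc5a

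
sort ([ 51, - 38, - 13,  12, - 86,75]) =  [-86, -38, - 13,12, 51,75]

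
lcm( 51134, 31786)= 1176082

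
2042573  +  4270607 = 6313180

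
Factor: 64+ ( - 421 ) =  - 3^1*7^1 * 17^1 =- 357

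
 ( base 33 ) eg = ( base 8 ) 736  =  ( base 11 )3a5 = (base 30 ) fs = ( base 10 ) 478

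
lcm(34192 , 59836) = 239344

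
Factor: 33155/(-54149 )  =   -5^1*19^1*173^ ( - 1 )*313^(-1)*349^1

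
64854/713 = 64854/713 = 90.96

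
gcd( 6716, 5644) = 4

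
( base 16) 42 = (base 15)46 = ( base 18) 3c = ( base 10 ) 66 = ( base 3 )2110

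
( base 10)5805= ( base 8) 13255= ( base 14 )2189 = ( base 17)1318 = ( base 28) 7B9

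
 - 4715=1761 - 6476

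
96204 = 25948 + 70256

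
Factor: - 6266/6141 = -2^1*3^ ( - 1 )*13^1 * 23^( - 1 )*89^( - 1 )*241^1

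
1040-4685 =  - 3645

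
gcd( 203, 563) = 1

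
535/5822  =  535/5822 =0.09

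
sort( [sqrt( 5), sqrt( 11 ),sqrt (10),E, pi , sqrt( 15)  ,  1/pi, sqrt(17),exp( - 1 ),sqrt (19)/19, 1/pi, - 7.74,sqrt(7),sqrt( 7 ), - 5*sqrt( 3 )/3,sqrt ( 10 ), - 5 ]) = [-7.74 ,  -  5, - 5*sqrt( 3)/3, sqrt( 19 ) /19, 1/pi, 1/pi,exp ( - 1 ),sqrt( 5),sqrt(7 ),  sqrt(7),E,pi,sqrt( 10 ),  sqrt(10 ),sqrt ( 11 ),sqrt (15 ), sqrt( 17 ) ]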